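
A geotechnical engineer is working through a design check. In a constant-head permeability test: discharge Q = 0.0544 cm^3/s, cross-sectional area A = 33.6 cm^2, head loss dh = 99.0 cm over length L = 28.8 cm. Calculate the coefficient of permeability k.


Compute hydraulic gradient:
i = dh / L = 99.0 / 28.8 = 3.4375
Then apply Darcy's law:
k = Q / (A * i)
k = 0.0544 / (33.6 * 3.4375)
k = 0.0544 / 115.5
k = 0.000471 cm/s


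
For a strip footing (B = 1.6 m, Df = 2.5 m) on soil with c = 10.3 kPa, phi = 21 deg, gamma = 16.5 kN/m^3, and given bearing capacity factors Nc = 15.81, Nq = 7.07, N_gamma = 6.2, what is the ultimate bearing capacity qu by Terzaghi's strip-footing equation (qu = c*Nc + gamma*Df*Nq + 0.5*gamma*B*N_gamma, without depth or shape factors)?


Compute qu = c*Nc + gamma*Df*Nq + 0.5*gamma*B*N_gamma
Term 1: 10.3 * 15.81 = 162.843
Term 2: 16.5 * 2.5 * 7.07 = 291.6375
Term 3: 0.5 * 16.5 * 1.6 * 6.2 = 81.84
qu = 162.843 + 291.6375 + 81.84
qu = 536.32 kPa


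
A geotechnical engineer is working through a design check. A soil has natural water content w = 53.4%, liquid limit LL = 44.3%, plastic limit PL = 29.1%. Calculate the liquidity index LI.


Result: 1.599

Derivation:
First compute the plasticity index:
PI = LL - PL = 44.3 - 29.1 = 15.2
Then compute the liquidity index:
LI = (w - PL) / PI
LI = (53.4 - 29.1) / 15.2
LI = 1.599


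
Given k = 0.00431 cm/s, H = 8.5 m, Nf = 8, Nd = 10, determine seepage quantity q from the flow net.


Convert k to m/s for unit consistency with H:
k = 0.00431 cm/s = 0.00431 / 100 m/s = 4.31e-05 m/s
Using q = k * H * Nf / Nd
Nf / Nd = 8 / 10 = 0.8
q = 4.31e-05 * 8.5 * 0.8
q = 0.0002931 m^3/s per m


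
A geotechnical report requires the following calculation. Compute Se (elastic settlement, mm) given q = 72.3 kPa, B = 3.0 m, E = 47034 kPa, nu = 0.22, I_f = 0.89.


Using Se = q * B * (1 - nu^2) * I_f / E
1 - nu^2 = 1 - 0.22^2 = 0.9516
Se = 72.3 * 3.0 * 0.9516 * 0.89 / 47034
Se = 0.003906 m
Convert to mm: Se = 0.003906 * 1000 = 3.906 mm


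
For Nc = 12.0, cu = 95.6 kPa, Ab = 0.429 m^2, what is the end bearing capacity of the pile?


Using Qb = Nc * cu * Ab
Qb = 12.0 * 95.6 * 0.429
Qb = 492.15 kN


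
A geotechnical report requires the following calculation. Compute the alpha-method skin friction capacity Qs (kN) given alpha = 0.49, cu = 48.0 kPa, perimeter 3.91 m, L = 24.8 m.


Result: 2280.69 kN

Derivation:
Using Qs = alpha * cu * perimeter * L
Qs = 0.49 * 48.0 * 3.91 * 24.8
Qs = 2280.69 kN


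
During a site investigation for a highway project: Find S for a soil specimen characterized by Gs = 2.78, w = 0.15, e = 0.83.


Using S = Gs * w / e
S = 2.78 * 0.15 / 0.83
S = 0.5024


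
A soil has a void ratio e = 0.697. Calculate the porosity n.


Result: 0.4107

Derivation:
Using the relation n = e / (1 + e)
n = 0.697 / (1 + 0.697)
n = 0.697 / 1.697
n = 0.4107


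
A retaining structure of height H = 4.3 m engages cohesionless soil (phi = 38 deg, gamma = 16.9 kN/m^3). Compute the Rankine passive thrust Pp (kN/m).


Compute passive earth pressure coefficient:
Kp = tan^2(45 + phi/2) = tan^2(64.0) = 4.203746
Compute passive force:
Pp = 0.5 * Kp * gamma * H^2
Pp = 0.5 * 4.203746 * 16.9 * 4.3^2
Pp = 656.8 kN/m


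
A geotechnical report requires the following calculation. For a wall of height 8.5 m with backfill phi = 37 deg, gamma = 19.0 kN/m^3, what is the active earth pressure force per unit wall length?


Compute active earth pressure coefficient:
Ka = tan^2(45 - phi/2) = tan^2(26.5) = 0.248584
Compute active force:
Pa = 0.5 * Ka * gamma * H^2
Pa = 0.5 * 0.248584 * 19.0 * 8.5^2
Pa = 170.62 kN/m


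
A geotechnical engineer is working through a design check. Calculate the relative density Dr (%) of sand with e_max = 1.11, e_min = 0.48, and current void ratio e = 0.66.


Result: 71.43 %

Derivation:
Using Dr = (e_max - e) / (e_max - e_min) * 100
e_max - e = 1.11 - 0.66 = 0.45
e_max - e_min = 1.11 - 0.48 = 0.63
Dr = 0.45 / 0.63 * 100
Dr = 71.43 %


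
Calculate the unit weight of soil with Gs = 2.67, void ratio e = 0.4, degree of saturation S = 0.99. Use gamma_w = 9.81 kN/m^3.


Result: 21.484 kN/m^3

Derivation:
Using gamma = gamma_w * (Gs + S*e) / (1 + e)
Numerator: Gs + S*e = 2.67 + 0.99*0.4 = 3.066
Denominator: 1 + e = 1 + 0.4 = 1.4
gamma = 9.81 * 3.066 / 1.4
gamma = 21.484 kN/m^3


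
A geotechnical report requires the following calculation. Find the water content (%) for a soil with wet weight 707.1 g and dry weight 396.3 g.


Using w = (m_wet - m_dry) / m_dry * 100
m_wet - m_dry = 707.1 - 396.3 = 310.8 g
w = 310.8 / 396.3 * 100
w = 78.43 %


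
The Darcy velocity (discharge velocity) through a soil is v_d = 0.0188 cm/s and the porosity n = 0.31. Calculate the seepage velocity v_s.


Using v_s = v_d / n
v_s = 0.0188 / 0.31
v_s = 0.06065 cm/s


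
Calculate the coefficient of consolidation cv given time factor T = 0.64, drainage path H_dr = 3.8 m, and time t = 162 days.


Using cv = T * H_dr^2 / t
H_dr^2 = 3.8^2 = 14.44
cv = 0.64 * 14.44 / 162
cv = 0.05705 m^2/day


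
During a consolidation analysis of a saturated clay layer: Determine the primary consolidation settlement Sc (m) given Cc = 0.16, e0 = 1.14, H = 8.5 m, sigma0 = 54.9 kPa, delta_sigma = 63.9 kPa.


Using Sc = Cc * H / (1 + e0) * log10((sigma0 + delta_sigma) / sigma0)
Stress ratio = (54.9 + 63.9) / 54.9 = 2.16393
log10(2.16393) = 0.335244
Cc * H / (1 + e0) = 0.16 * 8.5 / (1 + 1.14) = 0.635514
Sc = 0.635514 * 0.335244
Sc = 0.2131 m


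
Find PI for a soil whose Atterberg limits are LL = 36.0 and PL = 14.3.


Using PI = LL - PL
PI = 36.0 - 14.3
PI = 21.7


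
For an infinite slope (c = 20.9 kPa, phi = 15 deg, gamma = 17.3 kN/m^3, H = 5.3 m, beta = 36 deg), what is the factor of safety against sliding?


Using Fs = c / (gamma*H*sin(beta)*cos(beta)) + tan(phi)/tan(beta)
Cohesion contribution = 20.9 / (17.3*5.3*sin(36)*cos(36))
Cohesion contribution = 0.479345
Friction contribution = tan(15)/tan(36) = 0.3688
Fs = 0.479345 + 0.3688
Fs = 0.848


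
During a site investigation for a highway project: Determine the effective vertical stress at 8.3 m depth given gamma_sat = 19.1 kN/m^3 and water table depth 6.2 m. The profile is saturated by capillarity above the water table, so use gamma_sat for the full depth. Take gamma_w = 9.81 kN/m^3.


Total stress = gamma_sat * depth
sigma = 19.1 * 8.3 = 158.53 kPa
Pore water pressure u = gamma_w * (depth - d_wt)
u = 9.81 * (8.3 - 6.2) = 20.601 kPa
Effective stress = sigma - u
sigma' = 158.53 - 20.601 = 137.93 kPa


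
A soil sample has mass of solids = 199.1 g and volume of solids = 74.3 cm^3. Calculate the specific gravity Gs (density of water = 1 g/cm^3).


Result: 2.68

Derivation:
Using Gs = m_s / (V_s * rho_w)
Since rho_w = 1 g/cm^3:
Gs = 199.1 / 74.3
Gs = 2.68


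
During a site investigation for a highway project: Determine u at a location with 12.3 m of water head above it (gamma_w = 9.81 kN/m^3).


Result: 120.66 kPa

Derivation:
Using u = gamma_w * h_w
u = 9.81 * 12.3
u = 120.66 kPa


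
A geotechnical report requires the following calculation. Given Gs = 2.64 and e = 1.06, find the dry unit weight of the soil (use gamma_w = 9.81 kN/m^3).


Using gamma_d = Gs * gamma_w / (1 + e)
gamma_d = 2.64 * 9.81 / (1 + 1.06)
gamma_d = 2.64 * 9.81 / 2.06
gamma_d = 12.572 kN/m^3


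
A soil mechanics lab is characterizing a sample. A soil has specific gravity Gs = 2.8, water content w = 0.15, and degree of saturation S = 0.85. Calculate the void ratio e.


Using the relation e = Gs * w / S
e = 2.8 * 0.15 / 0.85
e = 0.4941


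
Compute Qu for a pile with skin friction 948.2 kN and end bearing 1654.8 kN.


Result: 2603.0 kN

Derivation:
Using Qu = Qf + Qb
Qu = 948.2 + 1654.8
Qu = 2603.0 kN


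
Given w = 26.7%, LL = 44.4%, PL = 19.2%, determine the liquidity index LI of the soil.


Result: 0.298

Derivation:
First compute the plasticity index:
PI = LL - PL = 44.4 - 19.2 = 25.2
Then compute the liquidity index:
LI = (w - PL) / PI
LI = (26.7 - 19.2) / 25.2
LI = 0.298


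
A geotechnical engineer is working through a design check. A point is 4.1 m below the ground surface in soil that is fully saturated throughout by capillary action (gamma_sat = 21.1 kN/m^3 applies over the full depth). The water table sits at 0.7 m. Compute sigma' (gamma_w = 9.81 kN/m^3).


Result: 53.16 kPa

Derivation:
Total stress = gamma_sat * depth
sigma = 21.1 * 4.1 = 86.51 kPa
Pore water pressure u = gamma_w * (depth - d_wt)
u = 9.81 * (4.1 - 0.7) = 33.354 kPa
Effective stress = sigma - u
sigma' = 86.51 - 33.354 = 53.16 kPa


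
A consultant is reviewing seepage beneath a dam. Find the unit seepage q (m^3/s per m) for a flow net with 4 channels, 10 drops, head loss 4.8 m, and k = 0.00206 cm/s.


Convert k to m/s for unit consistency with H:
k = 0.00206 cm/s = 0.00206 / 100 m/s = 2.06e-05 m/s
Using q = k * H * Nf / Nd
Nf / Nd = 4 / 10 = 0.4
q = 2.06e-05 * 4.8 * 0.4
q = 3.955e-05 m^3/s per m


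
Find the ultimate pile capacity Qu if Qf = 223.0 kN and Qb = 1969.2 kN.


Using Qu = Qf + Qb
Qu = 223.0 + 1969.2
Qu = 2192.2 kN


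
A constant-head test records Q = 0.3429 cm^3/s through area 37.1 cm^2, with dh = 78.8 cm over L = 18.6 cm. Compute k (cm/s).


Compute hydraulic gradient:
i = dh / L = 78.8 / 18.6 = 4.23656
Then apply Darcy's law:
k = Q / (A * i)
k = 0.3429 / (37.1 * 4.23656)
k = 0.3429 / 157.176
k = 0.002182 cm/s


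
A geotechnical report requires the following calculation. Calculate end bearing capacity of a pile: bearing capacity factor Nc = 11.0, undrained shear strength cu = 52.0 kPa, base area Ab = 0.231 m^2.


Using Qb = Nc * cu * Ab
Qb = 11.0 * 52.0 * 0.231
Qb = 132.13 kN


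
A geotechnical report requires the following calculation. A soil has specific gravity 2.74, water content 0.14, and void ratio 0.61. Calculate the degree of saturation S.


Using S = Gs * w / e
S = 2.74 * 0.14 / 0.61
S = 0.6289


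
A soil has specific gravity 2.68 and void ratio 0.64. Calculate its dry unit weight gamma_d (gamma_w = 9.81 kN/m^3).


Result: 16.031 kN/m^3

Derivation:
Using gamma_d = Gs * gamma_w / (1 + e)
gamma_d = 2.68 * 9.81 / (1 + 0.64)
gamma_d = 2.68 * 9.81 / 1.64
gamma_d = 16.031 kN/m^3


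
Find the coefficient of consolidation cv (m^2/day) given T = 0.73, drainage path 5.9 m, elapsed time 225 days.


Using cv = T * H_dr^2 / t
H_dr^2 = 5.9^2 = 34.81
cv = 0.73 * 34.81 / 225
cv = 0.11294 m^2/day


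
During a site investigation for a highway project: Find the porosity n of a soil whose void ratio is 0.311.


Using the relation n = e / (1 + e)
n = 0.311 / (1 + 0.311)
n = 0.311 / 1.311
n = 0.2372


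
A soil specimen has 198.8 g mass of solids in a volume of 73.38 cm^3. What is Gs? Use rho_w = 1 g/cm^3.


Using Gs = m_s / (V_s * rho_w)
Since rho_w = 1 g/cm^3:
Gs = 198.8 / 73.38
Gs = 2.709


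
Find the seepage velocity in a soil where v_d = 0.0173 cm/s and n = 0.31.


Result: 0.05581 cm/s

Derivation:
Using v_s = v_d / n
v_s = 0.0173 / 0.31
v_s = 0.05581 cm/s


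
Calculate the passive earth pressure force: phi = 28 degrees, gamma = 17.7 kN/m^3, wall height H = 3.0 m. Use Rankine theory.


Compute passive earth pressure coefficient:
Kp = tan^2(45 + phi/2) = tan^2(59.0) = 2.769826
Compute passive force:
Pp = 0.5 * Kp * gamma * H^2
Pp = 0.5 * 2.769826 * 17.7 * 3.0^2
Pp = 220.62 kN/m


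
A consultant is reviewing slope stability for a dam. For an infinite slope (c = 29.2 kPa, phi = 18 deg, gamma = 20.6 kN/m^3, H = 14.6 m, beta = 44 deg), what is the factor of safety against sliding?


Using Fs = c / (gamma*H*sin(beta)*cos(beta)) + tan(phi)/tan(beta)
Cohesion contribution = 29.2 / (20.6*14.6*sin(44)*cos(44))
Cohesion contribution = 0.194293
Friction contribution = tan(18)/tan(44) = 0.336464
Fs = 0.194293 + 0.336464
Fs = 0.531


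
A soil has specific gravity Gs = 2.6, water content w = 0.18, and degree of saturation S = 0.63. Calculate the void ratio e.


Result: 0.7429

Derivation:
Using the relation e = Gs * w / S
e = 2.6 * 0.18 / 0.63
e = 0.7429


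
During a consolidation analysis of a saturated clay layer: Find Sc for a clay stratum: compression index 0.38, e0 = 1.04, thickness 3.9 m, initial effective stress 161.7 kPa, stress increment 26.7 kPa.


Result: 0.0482 m

Derivation:
Using Sc = Cc * H / (1 + e0) * log10((sigma0 + delta_sigma) / sigma0)
Stress ratio = (161.7 + 26.7) / 161.7 = 1.16512
log10(1.16512) = 0.0663709
Cc * H / (1 + e0) = 0.38 * 3.9 / (1 + 1.04) = 0.726471
Sc = 0.726471 * 0.0663709
Sc = 0.0482 m


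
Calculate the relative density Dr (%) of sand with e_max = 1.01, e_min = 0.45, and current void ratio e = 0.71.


Using Dr = (e_max - e) / (e_max - e_min) * 100
e_max - e = 1.01 - 0.71 = 0.3
e_max - e_min = 1.01 - 0.45 = 0.56
Dr = 0.3 / 0.56 * 100
Dr = 53.57 %


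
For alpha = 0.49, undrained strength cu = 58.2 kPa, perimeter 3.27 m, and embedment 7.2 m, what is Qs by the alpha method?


Using Qs = alpha * cu * perimeter * L
Qs = 0.49 * 58.2 * 3.27 * 7.2
Qs = 671.43 kN


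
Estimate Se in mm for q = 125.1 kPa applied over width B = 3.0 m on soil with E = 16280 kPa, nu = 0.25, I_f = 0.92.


Result: 19.883 mm

Derivation:
Using Se = q * B * (1 - nu^2) * I_f / E
1 - nu^2 = 1 - 0.25^2 = 0.9375
Se = 125.1 * 3.0 * 0.9375 * 0.92 / 16280
Se = 0.019883 m
Convert to mm: Se = 0.019883 * 1000 = 19.883 mm


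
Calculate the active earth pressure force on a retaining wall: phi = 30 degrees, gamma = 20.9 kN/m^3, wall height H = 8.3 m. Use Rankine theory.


Result: 239.97 kN/m

Derivation:
Compute active earth pressure coefficient:
Ka = tan^2(45 - phi/2) = tan^2(30.0) = 0.333333
Compute active force:
Pa = 0.5 * Ka * gamma * H^2
Pa = 0.5 * 0.333333 * 20.9 * 8.3^2
Pa = 239.97 kN/m


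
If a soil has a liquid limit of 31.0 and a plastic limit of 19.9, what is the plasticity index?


Using PI = LL - PL
PI = 31.0 - 19.9
PI = 11.1


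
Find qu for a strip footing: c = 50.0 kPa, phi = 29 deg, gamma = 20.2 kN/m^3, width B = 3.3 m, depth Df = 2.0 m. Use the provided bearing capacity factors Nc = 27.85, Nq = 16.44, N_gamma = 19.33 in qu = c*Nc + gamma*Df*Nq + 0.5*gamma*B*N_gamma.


Result: 2700.94 kPa

Derivation:
Compute qu = c*Nc + gamma*Df*Nq + 0.5*gamma*B*N_gamma
Term 1: 50.0 * 27.85 = 1392.5
Term 2: 20.2 * 2.0 * 16.44 = 664.176
Term 3: 0.5 * 20.2 * 3.3 * 19.33 = 644.2689
qu = 1392.5 + 664.176 + 644.2689
qu = 2700.94 kPa


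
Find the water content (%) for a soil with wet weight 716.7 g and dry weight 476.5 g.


Using w = (m_wet - m_dry) / m_dry * 100
m_wet - m_dry = 716.7 - 476.5 = 240.2 g
w = 240.2 / 476.5 * 100
w = 50.41 %


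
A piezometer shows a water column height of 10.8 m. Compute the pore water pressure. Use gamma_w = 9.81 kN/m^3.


Result: 105.95 kPa

Derivation:
Using u = gamma_w * h_w
u = 9.81 * 10.8
u = 105.95 kPa


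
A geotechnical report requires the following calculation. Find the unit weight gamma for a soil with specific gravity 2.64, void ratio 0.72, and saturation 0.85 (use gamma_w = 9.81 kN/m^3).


Using gamma = gamma_w * (Gs + S*e) / (1 + e)
Numerator: Gs + S*e = 2.64 + 0.85*0.72 = 3.252
Denominator: 1 + e = 1 + 0.72 = 1.72
gamma = 9.81 * 3.252 / 1.72
gamma = 18.548 kN/m^3


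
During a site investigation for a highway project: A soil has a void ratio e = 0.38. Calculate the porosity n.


Using the relation n = e / (1 + e)
n = 0.38 / (1 + 0.38)
n = 0.38 / 1.38
n = 0.2754


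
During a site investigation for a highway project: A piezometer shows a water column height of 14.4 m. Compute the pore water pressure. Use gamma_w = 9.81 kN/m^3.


Result: 141.26 kPa

Derivation:
Using u = gamma_w * h_w
u = 9.81 * 14.4
u = 141.26 kPa


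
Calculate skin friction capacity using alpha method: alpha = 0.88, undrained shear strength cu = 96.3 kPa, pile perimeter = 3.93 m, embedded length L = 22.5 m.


Result: 7493.49 kN

Derivation:
Using Qs = alpha * cu * perimeter * L
Qs = 0.88 * 96.3 * 3.93 * 22.5
Qs = 7493.49 kN


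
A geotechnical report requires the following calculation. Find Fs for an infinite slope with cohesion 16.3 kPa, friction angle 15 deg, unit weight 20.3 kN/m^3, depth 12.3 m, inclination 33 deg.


Using Fs = c / (gamma*H*sin(beta)*cos(beta)) + tan(phi)/tan(beta)
Cohesion contribution = 16.3 / (20.3*12.3*sin(33)*cos(33))
Cohesion contribution = 0.142918
Friction contribution = tan(15)/tan(33) = 0.412606
Fs = 0.142918 + 0.412606
Fs = 0.556


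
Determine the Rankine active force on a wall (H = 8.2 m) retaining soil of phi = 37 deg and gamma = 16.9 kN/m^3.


Compute active earth pressure coefficient:
Ka = tan^2(45 - phi/2) = tan^2(26.5) = 0.248584
Compute active force:
Pa = 0.5 * Ka * gamma * H^2
Pa = 0.5 * 0.248584 * 16.9 * 8.2^2
Pa = 141.24 kN/m


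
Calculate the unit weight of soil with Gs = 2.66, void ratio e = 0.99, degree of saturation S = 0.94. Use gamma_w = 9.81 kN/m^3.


Using gamma = gamma_w * (Gs + S*e) / (1 + e)
Numerator: Gs + S*e = 2.66 + 0.94*0.99 = 3.5906
Denominator: 1 + e = 1 + 0.99 = 1.99
gamma = 9.81 * 3.5906 / 1.99
gamma = 17.7 kN/m^3


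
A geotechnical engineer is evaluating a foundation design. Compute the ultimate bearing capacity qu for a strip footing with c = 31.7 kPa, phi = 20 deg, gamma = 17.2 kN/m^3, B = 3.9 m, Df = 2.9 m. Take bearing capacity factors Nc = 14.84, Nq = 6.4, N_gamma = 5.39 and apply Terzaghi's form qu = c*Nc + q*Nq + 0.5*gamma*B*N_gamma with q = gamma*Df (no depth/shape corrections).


Compute qu = c*Nc + gamma*Df*Nq + 0.5*gamma*B*N_gamma
Term 1: 31.7 * 14.84 = 470.428
Term 2: 17.2 * 2.9 * 6.4 = 319.232
Term 3: 0.5 * 17.2 * 3.9 * 5.39 = 180.7806
qu = 470.428 + 319.232 + 180.7806
qu = 970.44 kPa


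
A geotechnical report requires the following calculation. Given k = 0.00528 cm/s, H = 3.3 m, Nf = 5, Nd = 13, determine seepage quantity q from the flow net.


Convert k to m/s for unit consistency with H:
k = 0.00528 cm/s = 0.00528 / 100 m/s = 5.28e-05 m/s
Using q = k * H * Nf / Nd
Nf / Nd = 5 / 13 = 0.3846
q = 5.28e-05 * 3.3 * 0.3846
q = 6.702e-05 m^3/s per m


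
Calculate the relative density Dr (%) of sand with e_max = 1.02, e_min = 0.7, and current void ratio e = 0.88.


Result: 43.75 %

Derivation:
Using Dr = (e_max - e) / (e_max - e_min) * 100
e_max - e = 1.02 - 0.88 = 0.14
e_max - e_min = 1.02 - 0.7 = 0.32
Dr = 0.14 / 0.32 * 100
Dr = 43.75 %


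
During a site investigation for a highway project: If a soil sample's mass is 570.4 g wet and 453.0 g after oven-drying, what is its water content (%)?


Using w = (m_wet - m_dry) / m_dry * 100
m_wet - m_dry = 570.4 - 453.0 = 117.4 g
w = 117.4 / 453.0 * 100
w = 25.92 %


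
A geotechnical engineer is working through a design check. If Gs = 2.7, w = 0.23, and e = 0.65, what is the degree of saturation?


Using S = Gs * w / e
S = 2.7 * 0.23 / 0.65
S = 0.9554


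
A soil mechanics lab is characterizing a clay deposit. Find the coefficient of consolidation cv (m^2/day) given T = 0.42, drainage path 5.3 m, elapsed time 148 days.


Using cv = T * H_dr^2 / t
H_dr^2 = 5.3^2 = 28.09
cv = 0.42 * 28.09 / 148
cv = 0.07971 m^2/day


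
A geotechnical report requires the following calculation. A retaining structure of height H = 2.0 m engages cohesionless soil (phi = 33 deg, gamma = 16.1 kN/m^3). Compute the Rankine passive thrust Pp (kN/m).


Compute passive earth pressure coefficient:
Kp = tan^2(45 + phi/2) = tan^2(61.5) = 3.39212
Compute passive force:
Pp = 0.5 * Kp * gamma * H^2
Pp = 0.5 * 3.39212 * 16.1 * 2.0^2
Pp = 109.23 kN/m


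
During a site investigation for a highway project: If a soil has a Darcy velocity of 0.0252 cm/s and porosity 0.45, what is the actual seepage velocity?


Result: 0.056 cm/s

Derivation:
Using v_s = v_d / n
v_s = 0.0252 / 0.45
v_s = 0.056 cm/s


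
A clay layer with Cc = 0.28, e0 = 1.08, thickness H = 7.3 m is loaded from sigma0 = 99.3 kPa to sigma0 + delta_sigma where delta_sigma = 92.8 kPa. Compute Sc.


Result: 0.2816 m

Derivation:
Using Sc = Cc * H / (1 + e0) * log10((sigma0 + delta_sigma) / sigma0)
Stress ratio = (99.3 + 92.8) / 99.3 = 1.93454
log10(1.93454) = 0.286578
Cc * H / (1 + e0) = 0.28 * 7.3 / (1 + 1.08) = 0.982692
Sc = 0.982692 * 0.286578
Sc = 0.2816 m


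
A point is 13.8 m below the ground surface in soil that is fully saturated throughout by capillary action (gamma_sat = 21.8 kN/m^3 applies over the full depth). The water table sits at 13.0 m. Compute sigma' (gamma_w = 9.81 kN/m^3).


Result: 292.99 kPa

Derivation:
Total stress = gamma_sat * depth
sigma = 21.8 * 13.8 = 300.84 kPa
Pore water pressure u = gamma_w * (depth - d_wt)
u = 9.81 * (13.8 - 13.0) = 7.848 kPa
Effective stress = sigma - u
sigma' = 300.84 - 7.848 = 292.99 kPa


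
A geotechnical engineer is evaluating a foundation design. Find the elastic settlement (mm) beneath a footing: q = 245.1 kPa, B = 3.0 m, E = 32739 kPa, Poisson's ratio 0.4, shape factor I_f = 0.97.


Using Se = q * B * (1 - nu^2) * I_f / E
1 - nu^2 = 1 - 0.4^2 = 0.84
Se = 245.1 * 3.0 * 0.84 * 0.97 / 32739
Se = 0.018300 m
Convert to mm: Se = 0.018300 * 1000 = 18.3 mm


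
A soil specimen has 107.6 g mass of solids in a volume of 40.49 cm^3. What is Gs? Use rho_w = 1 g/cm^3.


Using Gs = m_s / (V_s * rho_w)
Since rho_w = 1 g/cm^3:
Gs = 107.6 / 40.49
Gs = 2.657


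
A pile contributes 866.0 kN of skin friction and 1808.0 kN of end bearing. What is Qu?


Using Qu = Qf + Qb
Qu = 866.0 + 1808.0
Qu = 2674.0 kN


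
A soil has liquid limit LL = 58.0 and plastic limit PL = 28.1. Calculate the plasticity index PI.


Result: 29.9

Derivation:
Using PI = LL - PL
PI = 58.0 - 28.1
PI = 29.9


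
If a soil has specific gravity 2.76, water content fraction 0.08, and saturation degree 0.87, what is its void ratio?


Result: 0.2538

Derivation:
Using the relation e = Gs * w / S
e = 2.76 * 0.08 / 0.87
e = 0.2538


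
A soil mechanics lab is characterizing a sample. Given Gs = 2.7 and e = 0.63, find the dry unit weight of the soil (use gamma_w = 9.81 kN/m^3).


Using gamma_d = Gs * gamma_w / (1 + e)
gamma_d = 2.7 * 9.81 / (1 + 0.63)
gamma_d = 2.7 * 9.81 / 1.63
gamma_d = 16.25 kN/m^3


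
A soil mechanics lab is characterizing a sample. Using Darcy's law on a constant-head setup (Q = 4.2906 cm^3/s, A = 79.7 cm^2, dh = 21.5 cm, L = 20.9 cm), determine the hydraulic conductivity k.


Result: 0.052332 cm/s

Derivation:
Compute hydraulic gradient:
i = dh / L = 21.5 / 20.9 = 1.02871
Then apply Darcy's law:
k = Q / (A * i)
k = 4.2906 / (79.7 * 1.02871)
k = 4.2906 / 81.988
k = 0.052332 cm/s


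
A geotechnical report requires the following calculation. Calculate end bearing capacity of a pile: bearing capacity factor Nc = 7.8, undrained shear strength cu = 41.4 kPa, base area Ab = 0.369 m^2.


Using Qb = Nc * cu * Ab
Qb = 7.8 * 41.4 * 0.369
Qb = 119.16 kN


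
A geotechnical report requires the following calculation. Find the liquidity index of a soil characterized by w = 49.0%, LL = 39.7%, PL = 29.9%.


Result: 1.949

Derivation:
First compute the plasticity index:
PI = LL - PL = 39.7 - 29.9 = 9.8
Then compute the liquidity index:
LI = (w - PL) / PI
LI = (49.0 - 29.9) / 9.8
LI = 1.949


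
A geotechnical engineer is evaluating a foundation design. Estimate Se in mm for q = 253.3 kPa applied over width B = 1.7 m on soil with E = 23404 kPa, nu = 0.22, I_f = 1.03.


Result: 18.034 mm

Derivation:
Using Se = q * B * (1 - nu^2) * I_f / E
1 - nu^2 = 1 - 0.22^2 = 0.9516
Se = 253.3 * 1.7 * 0.9516 * 1.03 / 23404
Se = 0.018034 m
Convert to mm: Se = 0.018034 * 1000 = 18.034 mm


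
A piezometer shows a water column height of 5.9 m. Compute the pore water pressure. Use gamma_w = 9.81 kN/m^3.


Using u = gamma_w * h_w
u = 9.81 * 5.9
u = 57.88 kPa


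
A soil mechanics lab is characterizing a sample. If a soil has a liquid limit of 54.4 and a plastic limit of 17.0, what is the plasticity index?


Using PI = LL - PL
PI = 54.4 - 17.0
PI = 37.4


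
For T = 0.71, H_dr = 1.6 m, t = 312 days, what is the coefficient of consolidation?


Result: 0.00583 m^2/day

Derivation:
Using cv = T * H_dr^2 / t
H_dr^2 = 1.6^2 = 2.56
cv = 0.71 * 2.56 / 312
cv = 0.00583 m^2/day


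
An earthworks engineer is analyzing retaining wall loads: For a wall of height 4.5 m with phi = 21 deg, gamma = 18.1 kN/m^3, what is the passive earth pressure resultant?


Compute passive earth pressure coefficient:
Kp = tan^2(45 + phi/2) = tan^2(55.5) = 2.117051
Compute passive force:
Pp = 0.5 * Kp * gamma * H^2
Pp = 0.5 * 2.117051 * 18.1 * 4.5^2
Pp = 387.98 kN/m


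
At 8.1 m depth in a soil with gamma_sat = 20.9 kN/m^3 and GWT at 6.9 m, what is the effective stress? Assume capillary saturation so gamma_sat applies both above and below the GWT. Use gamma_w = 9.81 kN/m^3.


Total stress = gamma_sat * depth
sigma = 20.9 * 8.1 = 169.29 kPa
Pore water pressure u = gamma_w * (depth - d_wt)
u = 9.81 * (8.1 - 6.9) = 11.772 kPa
Effective stress = sigma - u
sigma' = 169.29 - 11.772 = 157.52 kPa


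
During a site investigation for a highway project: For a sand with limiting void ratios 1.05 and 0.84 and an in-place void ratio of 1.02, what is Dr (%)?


Using Dr = (e_max - e) / (e_max - e_min) * 100
e_max - e = 1.05 - 1.02 = 0.03
e_max - e_min = 1.05 - 0.84 = 0.21
Dr = 0.03 / 0.21 * 100
Dr = 14.29 %


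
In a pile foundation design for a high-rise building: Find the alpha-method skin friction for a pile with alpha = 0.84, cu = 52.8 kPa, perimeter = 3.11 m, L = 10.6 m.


Result: 1462.11 kN

Derivation:
Using Qs = alpha * cu * perimeter * L
Qs = 0.84 * 52.8 * 3.11 * 10.6
Qs = 1462.11 kN


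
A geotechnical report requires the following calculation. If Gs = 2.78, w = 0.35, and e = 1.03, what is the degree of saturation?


Using S = Gs * w / e
S = 2.78 * 0.35 / 1.03
S = 0.9447


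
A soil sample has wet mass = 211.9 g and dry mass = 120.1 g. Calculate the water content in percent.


Using w = (m_wet - m_dry) / m_dry * 100
m_wet - m_dry = 211.9 - 120.1 = 91.8 g
w = 91.8 / 120.1 * 100
w = 76.44 %


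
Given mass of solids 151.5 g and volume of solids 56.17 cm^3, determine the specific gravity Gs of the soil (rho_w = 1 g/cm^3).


Result: 2.697

Derivation:
Using Gs = m_s / (V_s * rho_w)
Since rho_w = 1 g/cm^3:
Gs = 151.5 / 56.17
Gs = 2.697


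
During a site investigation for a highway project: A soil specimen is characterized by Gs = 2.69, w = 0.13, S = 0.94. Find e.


Result: 0.372

Derivation:
Using the relation e = Gs * w / S
e = 2.69 * 0.13 / 0.94
e = 0.372


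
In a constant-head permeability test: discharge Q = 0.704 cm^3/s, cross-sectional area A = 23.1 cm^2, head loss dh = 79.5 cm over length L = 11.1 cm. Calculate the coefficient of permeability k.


Compute hydraulic gradient:
i = dh / L = 79.5 / 11.1 = 7.16216
Then apply Darcy's law:
k = Q / (A * i)
k = 0.704 / (23.1 * 7.16216)
k = 0.704 / 165.446
k = 0.004255 cm/s


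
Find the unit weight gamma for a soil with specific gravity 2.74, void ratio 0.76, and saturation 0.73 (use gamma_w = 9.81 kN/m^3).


Using gamma = gamma_w * (Gs + S*e) / (1 + e)
Numerator: Gs + S*e = 2.74 + 0.73*0.76 = 3.2948
Denominator: 1 + e = 1 + 0.76 = 1.76
gamma = 9.81 * 3.2948 / 1.76
gamma = 18.365 kN/m^3


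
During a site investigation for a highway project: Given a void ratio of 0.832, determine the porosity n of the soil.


Result: 0.4541

Derivation:
Using the relation n = e / (1 + e)
n = 0.832 / (1 + 0.832)
n = 0.832 / 1.832
n = 0.4541


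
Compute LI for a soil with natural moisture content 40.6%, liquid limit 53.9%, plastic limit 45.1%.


First compute the plasticity index:
PI = LL - PL = 53.9 - 45.1 = 8.8
Then compute the liquidity index:
LI = (w - PL) / PI
LI = (40.6 - 45.1) / 8.8
LI = -0.511


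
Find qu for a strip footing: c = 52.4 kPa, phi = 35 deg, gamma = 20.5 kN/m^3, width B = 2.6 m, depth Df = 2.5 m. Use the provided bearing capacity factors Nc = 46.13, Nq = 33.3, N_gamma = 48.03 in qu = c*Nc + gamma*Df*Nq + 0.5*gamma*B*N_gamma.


Compute qu = c*Nc + gamma*Df*Nq + 0.5*gamma*B*N_gamma
Term 1: 52.4 * 46.13 = 2417.212
Term 2: 20.5 * 2.5 * 33.3 = 1706.625
Term 3: 0.5 * 20.5 * 2.6 * 48.03 = 1279.9995
qu = 2417.212 + 1706.625 + 1279.9995
qu = 5403.84 kPa


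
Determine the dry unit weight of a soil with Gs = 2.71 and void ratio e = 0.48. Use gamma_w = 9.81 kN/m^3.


Using gamma_d = Gs * gamma_w / (1 + e)
gamma_d = 2.71 * 9.81 / (1 + 0.48)
gamma_d = 2.71 * 9.81 / 1.48
gamma_d = 17.963 kN/m^3


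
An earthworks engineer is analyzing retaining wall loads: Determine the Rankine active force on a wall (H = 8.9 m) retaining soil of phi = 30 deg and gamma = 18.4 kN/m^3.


Result: 242.91 kN/m

Derivation:
Compute active earth pressure coefficient:
Ka = tan^2(45 - phi/2) = tan^2(30.0) = 0.333333
Compute active force:
Pa = 0.5 * Ka * gamma * H^2
Pa = 0.5 * 0.333333 * 18.4 * 8.9^2
Pa = 242.91 kN/m


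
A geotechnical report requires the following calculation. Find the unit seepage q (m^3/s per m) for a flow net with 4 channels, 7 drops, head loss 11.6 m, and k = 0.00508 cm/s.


Convert k to m/s for unit consistency with H:
k = 0.00508 cm/s = 0.00508 / 100 m/s = 5.08e-05 m/s
Using q = k * H * Nf / Nd
Nf / Nd = 4 / 7 = 0.5714
q = 5.08e-05 * 11.6 * 0.5714
q = 0.0003367 m^3/s per m


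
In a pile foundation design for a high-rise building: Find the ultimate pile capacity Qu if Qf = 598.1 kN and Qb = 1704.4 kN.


Result: 2302.5 kN

Derivation:
Using Qu = Qf + Qb
Qu = 598.1 + 1704.4
Qu = 2302.5 kN


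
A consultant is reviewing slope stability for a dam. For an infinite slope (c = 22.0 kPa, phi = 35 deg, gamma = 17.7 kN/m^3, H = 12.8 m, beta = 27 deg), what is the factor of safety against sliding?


Result: 1.614

Derivation:
Using Fs = c / (gamma*H*sin(beta)*cos(beta)) + tan(phi)/tan(beta)
Cohesion contribution = 22.0 / (17.7*12.8*sin(27)*cos(27))
Cohesion contribution = 0.240056
Friction contribution = tan(35)/tan(27) = 1.37423
Fs = 0.240056 + 1.37423
Fs = 1.614


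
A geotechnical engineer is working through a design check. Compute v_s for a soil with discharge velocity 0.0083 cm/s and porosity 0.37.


Using v_s = v_d / n
v_s = 0.0083 / 0.37
v_s = 0.02243 cm/s


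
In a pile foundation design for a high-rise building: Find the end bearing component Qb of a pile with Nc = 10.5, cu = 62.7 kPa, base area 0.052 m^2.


Using Qb = Nc * cu * Ab
Qb = 10.5 * 62.7 * 0.052
Qb = 34.23 kN


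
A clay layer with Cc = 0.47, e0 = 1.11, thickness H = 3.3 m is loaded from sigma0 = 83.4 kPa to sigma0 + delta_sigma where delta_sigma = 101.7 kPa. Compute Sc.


Using Sc = Cc * H / (1 + e0) * log10((sigma0 + delta_sigma) / sigma0)
Stress ratio = (83.4 + 101.7) / 83.4 = 2.21942
log10(2.21942) = 0.34624
Cc * H / (1 + e0) = 0.47 * 3.3 / (1 + 1.11) = 0.735071
Sc = 0.735071 * 0.34624
Sc = 0.2545 m


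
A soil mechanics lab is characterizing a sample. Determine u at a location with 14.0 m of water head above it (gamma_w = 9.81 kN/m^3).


Using u = gamma_w * h_w
u = 9.81 * 14.0
u = 137.34 kPa


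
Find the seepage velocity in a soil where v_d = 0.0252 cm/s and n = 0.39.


Using v_s = v_d / n
v_s = 0.0252 / 0.39
v_s = 0.06462 cm/s


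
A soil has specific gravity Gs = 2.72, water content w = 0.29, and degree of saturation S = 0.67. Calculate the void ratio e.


Using the relation e = Gs * w / S
e = 2.72 * 0.29 / 0.67
e = 1.1773


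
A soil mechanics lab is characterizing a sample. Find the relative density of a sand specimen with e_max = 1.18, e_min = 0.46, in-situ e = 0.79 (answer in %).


Using Dr = (e_max - e) / (e_max - e_min) * 100
e_max - e = 1.18 - 0.79 = 0.39
e_max - e_min = 1.18 - 0.46 = 0.72
Dr = 0.39 / 0.72 * 100
Dr = 54.17 %


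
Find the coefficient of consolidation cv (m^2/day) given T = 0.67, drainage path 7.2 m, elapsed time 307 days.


Result: 0.11314 m^2/day

Derivation:
Using cv = T * H_dr^2 / t
H_dr^2 = 7.2^2 = 51.84
cv = 0.67 * 51.84 / 307
cv = 0.11314 m^2/day


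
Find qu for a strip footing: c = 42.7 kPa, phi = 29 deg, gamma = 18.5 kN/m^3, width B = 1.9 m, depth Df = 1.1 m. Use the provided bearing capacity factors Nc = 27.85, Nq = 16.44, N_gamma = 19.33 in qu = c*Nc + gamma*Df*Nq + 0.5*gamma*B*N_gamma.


Compute qu = c*Nc + gamma*Df*Nq + 0.5*gamma*B*N_gamma
Term 1: 42.7 * 27.85 = 1189.195
Term 2: 18.5 * 1.1 * 16.44 = 334.554
Term 3: 0.5 * 18.5 * 1.9 * 19.33 = 339.72475
qu = 1189.195 + 334.554 + 339.72475
qu = 1863.47 kPa


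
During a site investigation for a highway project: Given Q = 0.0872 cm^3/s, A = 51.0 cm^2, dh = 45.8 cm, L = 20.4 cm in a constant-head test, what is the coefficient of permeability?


Compute hydraulic gradient:
i = dh / L = 45.8 / 20.4 = 2.2451
Then apply Darcy's law:
k = Q / (A * i)
k = 0.0872 / (51.0 * 2.2451)
k = 0.0872 / 114.5
k = 0.000762 cm/s


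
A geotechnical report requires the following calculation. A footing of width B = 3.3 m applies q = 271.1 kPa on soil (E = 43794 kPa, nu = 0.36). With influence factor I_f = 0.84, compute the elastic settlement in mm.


Result: 14.936 mm

Derivation:
Using Se = q * B * (1 - nu^2) * I_f / E
1 - nu^2 = 1 - 0.36^2 = 0.8704
Se = 271.1 * 3.3 * 0.8704 * 0.84 / 43794
Se = 0.014936 m
Convert to mm: Se = 0.014936 * 1000 = 14.936 mm


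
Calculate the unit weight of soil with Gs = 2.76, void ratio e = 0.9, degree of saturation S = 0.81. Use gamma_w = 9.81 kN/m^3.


Using gamma = gamma_w * (Gs + S*e) / (1 + e)
Numerator: Gs + S*e = 2.76 + 0.81*0.9 = 3.489
Denominator: 1 + e = 1 + 0.9 = 1.9
gamma = 9.81 * 3.489 / 1.9
gamma = 18.014 kN/m^3


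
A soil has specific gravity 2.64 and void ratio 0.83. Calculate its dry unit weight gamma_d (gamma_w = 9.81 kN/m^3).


Using gamma_d = Gs * gamma_w / (1 + e)
gamma_d = 2.64 * 9.81 / (1 + 0.83)
gamma_d = 2.64 * 9.81 / 1.83
gamma_d = 14.152 kN/m^3


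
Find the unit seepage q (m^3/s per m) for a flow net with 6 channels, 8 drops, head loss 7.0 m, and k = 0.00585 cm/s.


Result: 0.0003071 m^3/s per m

Derivation:
Convert k to m/s for unit consistency with H:
k = 0.00585 cm/s = 0.00585 / 100 m/s = 5.85e-05 m/s
Using q = k * H * Nf / Nd
Nf / Nd = 6 / 8 = 0.75
q = 5.85e-05 * 7.0 * 0.75
q = 0.0003071 m^3/s per m


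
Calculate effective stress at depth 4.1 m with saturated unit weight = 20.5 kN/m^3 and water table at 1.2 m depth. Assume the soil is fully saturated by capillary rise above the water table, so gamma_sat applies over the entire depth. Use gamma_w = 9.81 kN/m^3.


Total stress = gamma_sat * depth
sigma = 20.5 * 4.1 = 84.05 kPa
Pore water pressure u = gamma_w * (depth - d_wt)
u = 9.81 * (4.1 - 1.2) = 28.449 kPa
Effective stress = sigma - u
sigma' = 84.05 - 28.449 = 55.6 kPa


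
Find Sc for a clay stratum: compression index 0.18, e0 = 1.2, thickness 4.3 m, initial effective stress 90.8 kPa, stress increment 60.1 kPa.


Using Sc = Cc * H / (1 + e0) * log10((sigma0 + delta_sigma) / sigma0)
Stress ratio = (90.8 + 60.1) / 90.8 = 1.66189
log10(1.66189) = 0.220603
Cc * H / (1 + e0) = 0.18 * 4.3 / (1 + 1.2) = 0.351818
Sc = 0.351818 * 0.220603
Sc = 0.0776 m


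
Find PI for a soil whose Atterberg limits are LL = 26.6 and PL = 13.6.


Result: 13.0

Derivation:
Using PI = LL - PL
PI = 26.6 - 13.6
PI = 13.0


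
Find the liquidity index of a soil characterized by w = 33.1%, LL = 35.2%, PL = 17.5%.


Result: 0.881

Derivation:
First compute the plasticity index:
PI = LL - PL = 35.2 - 17.5 = 17.7
Then compute the liquidity index:
LI = (w - PL) / PI
LI = (33.1 - 17.5) / 17.7
LI = 0.881


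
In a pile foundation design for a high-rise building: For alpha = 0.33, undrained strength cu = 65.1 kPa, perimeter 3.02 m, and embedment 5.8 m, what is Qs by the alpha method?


Result: 376.3 kN

Derivation:
Using Qs = alpha * cu * perimeter * L
Qs = 0.33 * 65.1 * 3.02 * 5.8
Qs = 376.3 kN


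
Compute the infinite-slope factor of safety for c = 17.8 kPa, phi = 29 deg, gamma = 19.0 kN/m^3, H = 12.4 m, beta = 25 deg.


Using Fs = c / (gamma*H*sin(beta)*cos(beta)) + tan(phi)/tan(beta)
Cohesion contribution = 17.8 / (19.0*12.4*sin(25)*cos(25))
Cohesion contribution = 0.197252
Friction contribution = tan(29)/tan(25) = 1.18872
Fs = 0.197252 + 1.18872
Fs = 1.386


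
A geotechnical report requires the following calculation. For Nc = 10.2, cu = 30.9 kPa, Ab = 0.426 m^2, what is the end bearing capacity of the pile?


Result: 134.27 kN

Derivation:
Using Qb = Nc * cu * Ab
Qb = 10.2 * 30.9 * 0.426
Qb = 134.27 kN


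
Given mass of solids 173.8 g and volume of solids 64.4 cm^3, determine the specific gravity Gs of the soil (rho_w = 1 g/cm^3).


Using Gs = m_s / (V_s * rho_w)
Since rho_w = 1 g/cm^3:
Gs = 173.8 / 64.4
Gs = 2.699


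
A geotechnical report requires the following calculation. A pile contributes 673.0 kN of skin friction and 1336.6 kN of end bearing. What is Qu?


Using Qu = Qf + Qb
Qu = 673.0 + 1336.6
Qu = 2009.6 kN


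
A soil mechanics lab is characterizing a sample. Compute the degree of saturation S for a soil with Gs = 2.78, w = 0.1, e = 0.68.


Result: 0.4088

Derivation:
Using S = Gs * w / e
S = 2.78 * 0.1 / 0.68
S = 0.4088


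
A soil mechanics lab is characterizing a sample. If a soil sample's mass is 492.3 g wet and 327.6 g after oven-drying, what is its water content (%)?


Using w = (m_wet - m_dry) / m_dry * 100
m_wet - m_dry = 492.3 - 327.6 = 164.7 g
w = 164.7 / 327.6 * 100
w = 50.27 %


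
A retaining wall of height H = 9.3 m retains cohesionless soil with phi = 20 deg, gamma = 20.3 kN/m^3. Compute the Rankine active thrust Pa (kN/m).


Compute active earth pressure coefficient:
Ka = tan^2(45 - phi/2) = tan^2(35.0) = 0.490291
Compute active force:
Pa = 0.5 * Ka * gamma * H^2
Pa = 0.5 * 0.490291 * 20.3 * 9.3^2
Pa = 430.41 kN/m


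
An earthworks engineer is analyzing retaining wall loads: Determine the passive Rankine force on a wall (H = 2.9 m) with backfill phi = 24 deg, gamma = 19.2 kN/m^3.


Compute passive earth pressure coefficient:
Kp = tan^2(45 + phi/2) = tan^2(57.0) = 2.371184
Compute passive force:
Pp = 0.5 * Kp * gamma * H^2
Pp = 0.5 * 2.371184 * 19.2 * 2.9^2
Pp = 191.44 kN/m


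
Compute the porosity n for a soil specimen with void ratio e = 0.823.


Result: 0.4515

Derivation:
Using the relation n = e / (1 + e)
n = 0.823 / (1 + 0.823)
n = 0.823 / 1.823
n = 0.4515


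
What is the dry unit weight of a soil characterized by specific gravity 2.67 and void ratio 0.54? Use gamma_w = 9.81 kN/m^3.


Using gamma_d = Gs * gamma_w / (1 + e)
gamma_d = 2.67 * 9.81 / (1 + 0.54)
gamma_d = 2.67 * 9.81 / 1.54
gamma_d = 17.008 kN/m^3


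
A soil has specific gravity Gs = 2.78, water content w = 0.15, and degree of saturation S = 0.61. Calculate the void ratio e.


Result: 0.6836

Derivation:
Using the relation e = Gs * w / S
e = 2.78 * 0.15 / 0.61
e = 0.6836


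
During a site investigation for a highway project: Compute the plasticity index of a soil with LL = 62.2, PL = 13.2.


Using PI = LL - PL
PI = 62.2 - 13.2
PI = 49.0


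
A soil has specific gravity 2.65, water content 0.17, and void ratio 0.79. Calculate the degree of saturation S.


Using S = Gs * w / e
S = 2.65 * 0.17 / 0.79
S = 0.5703


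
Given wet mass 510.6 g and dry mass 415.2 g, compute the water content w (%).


Result: 22.98 %

Derivation:
Using w = (m_wet - m_dry) / m_dry * 100
m_wet - m_dry = 510.6 - 415.2 = 95.4 g
w = 95.4 / 415.2 * 100
w = 22.98 %


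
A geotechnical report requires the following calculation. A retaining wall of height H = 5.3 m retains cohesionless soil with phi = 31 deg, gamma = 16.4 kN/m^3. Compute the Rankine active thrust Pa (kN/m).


Compute active earth pressure coefficient:
Ka = tan^2(45 - phi/2) = tan^2(29.5) = 0.320099
Compute active force:
Pa = 0.5 * Ka * gamma * H^2
Pa = 0.5 * 0.320099 * 16.4 * 5.3^2
Pa = 73.73 kN/m


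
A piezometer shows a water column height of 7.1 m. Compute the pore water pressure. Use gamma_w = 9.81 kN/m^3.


Result: 69.65 kPa

Derivation:
Using u = gamma_w * h_w
u = 9.81 * 7.1
u = 69.65 kPa
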